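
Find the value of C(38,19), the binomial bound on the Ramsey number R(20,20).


R(20,20) <= C(20+20-2, 20-1) = C(38, 19)
C(38, 19) = 38! / (19! * 19!)
= 35345263800

35345263800


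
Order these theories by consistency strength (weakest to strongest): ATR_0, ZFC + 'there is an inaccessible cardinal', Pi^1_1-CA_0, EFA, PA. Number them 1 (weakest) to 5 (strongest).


Ordering by consistency strength:
1. EFA
2. PA
3. ATR_0
4. Pi^1_1-CA_0
5. ZFC + 'there is an inaccessible cardinal'


ATR_0=3, ZFC + 'there is an inaccessible cardinal'=5, Pi^1_1-CA_0=4, EFA=1, PA=2


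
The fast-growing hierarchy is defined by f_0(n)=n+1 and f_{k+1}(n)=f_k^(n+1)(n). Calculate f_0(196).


f_0(196) = 196 + 1 = 197

197


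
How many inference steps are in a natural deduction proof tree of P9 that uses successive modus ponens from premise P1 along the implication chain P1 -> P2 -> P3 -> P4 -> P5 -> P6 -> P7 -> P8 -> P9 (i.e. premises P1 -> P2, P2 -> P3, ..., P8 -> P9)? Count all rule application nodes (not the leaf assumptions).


We have a chain: P1 -> P2 -> P3 -> P4 -> P5 -> P6 -> P7 -> P8 -> P9.
Each modus ponens application produces the next variable.
The chain has 9 propositions, so 9-1 = 8 modus ponens steps.
Total inference nodes = 8

8


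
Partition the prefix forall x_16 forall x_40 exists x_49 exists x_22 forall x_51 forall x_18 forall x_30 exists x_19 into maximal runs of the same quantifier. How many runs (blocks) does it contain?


Alternations = 3.
Blocks = alternations + 1 = 4

4


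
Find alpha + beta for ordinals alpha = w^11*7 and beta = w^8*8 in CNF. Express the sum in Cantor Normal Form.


Ordinal addition w^11*7 + w^8*8:
Leading exponent of alpha (11) > leading exponent of beta (8).
Since alpha's term has higher exponent than beta's leading term,
the sum is simply alpha followed by beta.
Result = w^11*7 + w^8*8

w^11*7 + w^8*8


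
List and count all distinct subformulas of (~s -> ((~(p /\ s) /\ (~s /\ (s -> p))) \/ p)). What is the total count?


Formula: (~s -> ((~(p /\ s) /\ (~s /\ (s -> p))) \/ p))
Subformulas found:
  1. s
  2. p
  3. ~s
  4. (p /\ s)
  5. (s -> p)
  6. ~(p /\ s)
  7. (~s /\ (s -> p))
  8. (~(p /\ s) /\ (~s /\ (s -> p)))
  9. ((~(p /\ s) /\ (~s /\ (s -> p))) \/ p)
  10. (~s -> ((~(p /\ s) /\ (~s /\ (s -> p))) \/ p))
Total distinct subformulas = 10

10


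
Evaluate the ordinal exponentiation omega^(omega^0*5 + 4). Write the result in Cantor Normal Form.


omega^(omega^0*5 + 4):
omega^0 = 1, so the exponent is 5 + 4 = 9 (finite ordinal addition).
Result = omega^9, already a single CNF term.

omega^9


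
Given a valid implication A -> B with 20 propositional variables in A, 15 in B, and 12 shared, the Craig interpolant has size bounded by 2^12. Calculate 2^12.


Shared atoms = 12
Craig interpolant size bound = 2^12
= 4096

4096


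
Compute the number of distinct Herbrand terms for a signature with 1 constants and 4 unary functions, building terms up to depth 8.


Herbrand terms by depth:
Depth 0: 1 constants
Depth 1: 4 new terms (running total: 5)
Depth 2: 16 new terms (running total: 21)
Depth 3: 64 new terms (running total: 85)
Depth 4: 256 new terms (running total: 341)
Depth 5: 1024 new terms (running total: 1365)
Depth 6: 4096 new terms (running total: 5461)
Depth 7: 16384 new terms (running total: 21845)
Depth 8: 65536 new terms (running total: 87381)
Total distinct ground terms = 87381

87381


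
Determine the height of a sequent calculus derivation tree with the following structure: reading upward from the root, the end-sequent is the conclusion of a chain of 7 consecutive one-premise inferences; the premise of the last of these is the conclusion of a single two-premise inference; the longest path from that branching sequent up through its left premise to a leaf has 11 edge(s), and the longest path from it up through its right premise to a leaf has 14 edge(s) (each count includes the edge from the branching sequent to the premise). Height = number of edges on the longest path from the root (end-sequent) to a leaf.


Longest path through the left premise: 11 edges (measured from the branching sequent)
Longest path through the right premise: 14 edges
Height of the subtree rooted at the branching sequent: max(11, 14) = 14
The branching sequent sits 7 edges above the root (the chain of one-premise inferences), so height = 14 + 7 = 21

21


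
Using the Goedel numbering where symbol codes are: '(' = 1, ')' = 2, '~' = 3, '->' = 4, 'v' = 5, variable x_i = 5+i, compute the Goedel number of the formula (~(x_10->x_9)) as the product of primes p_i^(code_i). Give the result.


Formula: (~(x_10->x_9))
Symbol codes: [1, 3, 1, 15, 4, 14, 2, 2]
Primes: [2, 3, 5, 7, 11, 13, 17, 19]
p_1^1 = 2^1 = 2
p_2^3 = 3^3 = 27
p_3^1 = 5^1 = 5
p_4^15 = 7^15 = 4747561509943
p_5^4 = 11^4 = 14641
p_6^14 = 13^14 = 3937376385699289
p_7^2 = 17^2 = 289
p_8^2 = 19^2 = 361
Product = 7709337913562699848556021788003901595810

7709337913562699848556021788003901595810


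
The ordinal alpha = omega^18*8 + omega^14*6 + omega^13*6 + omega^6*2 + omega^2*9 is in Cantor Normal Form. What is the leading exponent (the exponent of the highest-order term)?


CNF: omega^18*8 + omega^14*6 + omega^13*6 + omega^6*2 + omega^2*9
The leading term is omega^18*8, which has exponent 18.

18


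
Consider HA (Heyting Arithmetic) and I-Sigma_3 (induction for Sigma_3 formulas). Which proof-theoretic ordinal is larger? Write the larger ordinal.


Proof-theoretic ordinal of HA (Heyting Arithmetic): epsilon_0
Proof-theoretic ordinal of I-Sigma_3 (induction for Sigma_3 formulas): omega^(omega^(omega^omega))
Comparing: omega^(omega^(omega^omega)) < epsilon_0.
The larger ordinal is epsilon_0 (from HA (Heyting Arithmetic)).

epsilon_0


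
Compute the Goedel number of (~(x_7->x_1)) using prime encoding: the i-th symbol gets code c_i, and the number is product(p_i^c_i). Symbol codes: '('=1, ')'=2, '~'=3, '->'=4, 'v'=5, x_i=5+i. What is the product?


Formula: (~(x_7->x_1))
Symbol codes: [1, 3, 1, 12, 4, 6, 2, 2]
Primes: [2, 3, 5, 7, 11, 13, 17, 19]
p_1^1 = 2^1 = 2
p_2^3 = 3^3 = 27
p_3^1 = 5^1 = 5
p_4^12 = 7^12 = 13841287201
p_5^4 = 11^4 = 14641
p_6^6 = 13^6 = 4826809
p_7^2 = 17^2 = 289
p_8^2 = 19^2 = 361
Product = 27553460046319455133323708270

27553460046319455133323708270


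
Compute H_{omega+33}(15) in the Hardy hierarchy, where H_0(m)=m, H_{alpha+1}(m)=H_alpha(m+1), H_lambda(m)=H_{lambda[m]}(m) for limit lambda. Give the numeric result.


H_{omega+33}(15):
Unwind the 33 successor steps: H_{omega+33}(15) = H_omega(15+33) = H_omega(48).
H_omega(m) = H_m(m) = m + m = 2m.
Result = 2 * 48 = 96

96


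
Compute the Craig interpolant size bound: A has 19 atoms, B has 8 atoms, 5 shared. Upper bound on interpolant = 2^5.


Shared atoms = 5
Craig interpolant size bound = 2^5
= 32

32


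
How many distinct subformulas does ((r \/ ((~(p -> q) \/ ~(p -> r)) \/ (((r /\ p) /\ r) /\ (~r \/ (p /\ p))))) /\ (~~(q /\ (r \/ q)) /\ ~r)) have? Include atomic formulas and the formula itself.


Formula: ((r \/ ((~(p -> q) \/ ~(p -> r)) \/ (((r /\ p) /\ r) /\ (~r \/ (p /\ p))))) /\ (~~(q /\ (r \/ q)) /\ ~r))
Subformulas found:
  1. r
  2. q
  3. p
  4. ~r
  5. (r /\ p)
  6. (p -> r)
  7. (r \/ q)
  8. (p /\ p)
  9. (p -> q)
  10. ~(p -> r)
  11. ~(p -> q)
  12. (q /\ (r \/ q))
  13. ((r /\ p) /\ r)
  14. ~(q /\ (r \/ q))
  15. (~r \/ (p /\ p))
  16. ~~(q /\ (r \/ q))
  17. (~(p -> q) \/ ~(p -> r))
  18. (~~(q /\ (r \/ q)) /\ ~r)
  19. (((r /\ p) /\ r) /\ (~r \/ (p /\ p)))
  20. ((~(p -> q) \/ ~(p -> r)) \/ (((r /\ p) /\ r) /\ (~r \/ (p /\ p))))
  21. (r \/ ((~(p -> q) \/ ~(p -> r)) \/ (((r /\ p) /\ r) /\ (~r \/ (p /\ p)))))
  22. ((r \/ ((~(p -> q) \/ ~(p -> r)) \/ (((r /\ p) /\ r) /\ (~r \/ (p /\ p))))) /\ (~~(q /\ (r \/ q)) /\ ~r))
Total distinct subformulas = 22

22


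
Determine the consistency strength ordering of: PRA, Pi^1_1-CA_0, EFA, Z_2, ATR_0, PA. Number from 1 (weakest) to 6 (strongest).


Ordering by consistency strength:
1. EFA
2. PRA
3. PA
4. ATR_0
5. Pi^1_1-CA_0
6. Z_2


PRA=2, Pi^1_1-CA_0=5, EFA=1, Z_2=6, ATR_0=4, PA=3


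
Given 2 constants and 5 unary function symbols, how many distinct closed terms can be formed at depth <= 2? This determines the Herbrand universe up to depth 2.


Herbrand terms by depth:
Depth 0: 2 constants
Depth 1: 10 new terms (running total: 12)
Depth 2: 50 new terms (running total: 62)
Total distinct ground terms = 62

62


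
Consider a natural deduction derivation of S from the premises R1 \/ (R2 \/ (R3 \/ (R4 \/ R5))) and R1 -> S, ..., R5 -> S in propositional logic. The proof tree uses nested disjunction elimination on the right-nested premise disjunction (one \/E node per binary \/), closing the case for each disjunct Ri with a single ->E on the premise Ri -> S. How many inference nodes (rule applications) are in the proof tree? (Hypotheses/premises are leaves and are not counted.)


The premise R1 \/ (R2 \/ (R3 \/ (R4 \/ R5))) contains 5 disjuncts, hence 4 binary \/ connectives.
- Each binary \/ is eliminated once: 4 \/E nodes.
- Each of the 5 cases Ri derives S by one ->E with Ri -> S: 5 ->E nodes.
Total = 4 + 5 = 9

9


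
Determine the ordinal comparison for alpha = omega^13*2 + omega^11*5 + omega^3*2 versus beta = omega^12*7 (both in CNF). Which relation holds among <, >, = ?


Compare term by term from highest exponent:
alpha = omega^13*2 + omega^11*5 + omega^3*2
beta = omega^12*7
Term 1: alpha has omega^13*2, beta has omega^12*7
Term 2: alpha has omega^11*5, beta has omega^0*0
Term 3: alpha has omega^3*2, beta has omega^0*0
Result: alpha > beta

alpha > beta


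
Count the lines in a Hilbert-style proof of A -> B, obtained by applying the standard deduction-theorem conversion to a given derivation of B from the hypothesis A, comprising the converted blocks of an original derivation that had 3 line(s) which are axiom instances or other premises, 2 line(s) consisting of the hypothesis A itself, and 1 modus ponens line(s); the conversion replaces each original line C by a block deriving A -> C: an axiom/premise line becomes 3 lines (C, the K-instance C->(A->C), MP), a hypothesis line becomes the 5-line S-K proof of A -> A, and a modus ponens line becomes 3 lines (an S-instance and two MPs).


Deduction-theorem conversion, block by block:
- 3 axiom/premise lines -> 3 lines each = 9
- 2 hypothesis lines -> 5 lines each (identity proof A->A) = 10
- 1 MP lines -> 3 lines each (S-instance, MP, MP) = 3
Total = 9 + 10 + 3 = 22 lines.

22


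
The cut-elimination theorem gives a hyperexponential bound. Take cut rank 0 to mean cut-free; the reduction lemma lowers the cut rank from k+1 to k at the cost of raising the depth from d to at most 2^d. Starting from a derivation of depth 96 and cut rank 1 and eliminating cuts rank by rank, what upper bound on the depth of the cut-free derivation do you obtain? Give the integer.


Each rank reduction sends depth d to at most 2^d; cut rank r needs r reductions.
2_0(96) = 96
2_1(96) = 2^96 = 79228162514264337593543950336
Cut-free depth bound = 79228162514264337593543950336

79228162514264337593543950336


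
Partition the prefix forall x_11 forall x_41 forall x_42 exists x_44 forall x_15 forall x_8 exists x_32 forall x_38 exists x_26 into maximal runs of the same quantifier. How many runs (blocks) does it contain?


Alternations = 5.
Blocks = alternations + 1 = 6

6


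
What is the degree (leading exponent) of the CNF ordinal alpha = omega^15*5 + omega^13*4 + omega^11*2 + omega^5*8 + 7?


CNF: omega^15*5 + omega^13*4 + omega^11*2 + omega^5*8 + 7
The leading term is omega^15*5, which has exponent 15.

15


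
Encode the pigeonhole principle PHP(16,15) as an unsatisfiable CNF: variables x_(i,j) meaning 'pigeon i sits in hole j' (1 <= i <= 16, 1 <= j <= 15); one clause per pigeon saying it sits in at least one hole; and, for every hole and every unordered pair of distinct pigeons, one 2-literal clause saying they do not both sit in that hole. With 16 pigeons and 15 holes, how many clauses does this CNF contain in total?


PHP(16,15): 16 pigeons, 15 holes, 16*15 = 240 variables.
- pigeon clauses: one per pigeon -> 16 clauses
- hole clauses: 15 holes * C(16,2) = 15 * 120 -> 1800 clauses
Total clauses = 16 + 1800 = 1816

1816


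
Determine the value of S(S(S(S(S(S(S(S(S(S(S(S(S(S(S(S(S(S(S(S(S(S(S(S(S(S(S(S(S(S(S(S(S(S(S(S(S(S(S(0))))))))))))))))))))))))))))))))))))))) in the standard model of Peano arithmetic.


Counting successors applied to 0:
39 applications of S to 0 = 39

39


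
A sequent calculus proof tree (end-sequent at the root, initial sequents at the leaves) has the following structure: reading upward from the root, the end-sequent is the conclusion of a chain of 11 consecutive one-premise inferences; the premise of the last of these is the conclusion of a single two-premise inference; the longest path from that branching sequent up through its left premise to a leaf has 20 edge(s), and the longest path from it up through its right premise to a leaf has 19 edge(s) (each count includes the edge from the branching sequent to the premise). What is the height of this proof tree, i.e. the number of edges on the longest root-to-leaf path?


Longest path through the left premise: 20 edges (measured from the branching sequent)
Longest path through the right premise: 19 edges
Height of the subtree rooted at the branching sequent: max(20, 19) = 20
The branching sequent sits 11 edges above the root (the chain of one-premise inferences), so height = 20 + 11 = 31

31


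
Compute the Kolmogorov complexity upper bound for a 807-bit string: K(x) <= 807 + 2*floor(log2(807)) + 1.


floor(log2(807)) = 9
2 * 9 = 18
K(x) <= 807 + 18 + 1 = 826

826


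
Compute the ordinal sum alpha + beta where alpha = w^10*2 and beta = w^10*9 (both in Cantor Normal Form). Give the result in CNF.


Ordinal addition w^10*2 + w^10*9:
Both terms have the same exponent 10.
w^e*c + w^e*d = w^e*(c+d).
Result = w^10*(2+9) = w^10*11

w^10*11


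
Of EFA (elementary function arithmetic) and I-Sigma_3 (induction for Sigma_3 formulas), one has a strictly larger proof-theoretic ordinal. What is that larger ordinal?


Proof-theoretic ordinal of EFA (elementary function arithmetic): omega^3
Proof-theoretic ordinal of I-Sigma_3 (induction for Sigma_3 formulas): omega^(omega^(omega^omega))
Comparing: omega^3 < omega^(omega^(omega^omega)).
The larger ordinal is omega^(omega^(omega^omega)) (from I-Sigma_3 (induction for Sigma_3 formulas)).

omega^(omega^(omega^omega))


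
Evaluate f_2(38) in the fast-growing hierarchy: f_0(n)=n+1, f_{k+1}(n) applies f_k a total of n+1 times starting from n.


f_2(38) = f_1^39(38)
f_1(m) = 2m + 1.
Iterating: f_1^k(n) = 2^k*(n+1) - 1.
f_2(38) = 2^39*(38+1) - 1 = 549755813888*39 - 1 = 21440476741631

21440476741631


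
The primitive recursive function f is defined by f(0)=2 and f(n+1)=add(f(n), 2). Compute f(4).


f(0) = 2
f(1) = add(f(0), 2) = add(2, 2) = 4
f(2) = add(f(1), 2) = add(4, 2) = 6
f(3) = add(f(2), 2) = add(6, 2) = 8
f(4) = add(f(3), 2) = add(8, 2) = 10


10


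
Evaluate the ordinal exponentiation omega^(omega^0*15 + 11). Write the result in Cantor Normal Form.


omega^(omega^0*15 + 11):
omega^0 = 1, so the exponent is 15 + 11 = 26 (finite ordinal addition).
Result = omega^26, already a single CNF term.

omega^26


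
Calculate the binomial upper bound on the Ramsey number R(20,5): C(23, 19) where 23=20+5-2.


R(20,5) <= C(20+5-2, 20-1) = C(23, 19)
C(23, 19) = 23! / (19! * 4!)
= 8855

8855


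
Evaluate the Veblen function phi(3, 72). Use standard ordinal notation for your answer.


phi(3, 72):
phi(3, beta) = eta_beta (the beta-th eta number, fixed point of zeta).
phi(3, 72) = eta_72

eta_72


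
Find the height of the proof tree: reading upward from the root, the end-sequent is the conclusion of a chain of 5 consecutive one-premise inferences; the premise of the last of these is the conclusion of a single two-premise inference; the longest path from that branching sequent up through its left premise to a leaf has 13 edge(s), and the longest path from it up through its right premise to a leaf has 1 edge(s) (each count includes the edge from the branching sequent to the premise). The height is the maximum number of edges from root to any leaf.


Longest path through the left premise: 13 edges (measured from the branching sequent)
Longest path through the right premise: 1 edges
Height of the subtree rooted at the branching sequent: max(13, 1) = 13
The branching sequent sits 5 edges above the root (the chain of one-premise inferences), so height = 13 + 5 = 18

18


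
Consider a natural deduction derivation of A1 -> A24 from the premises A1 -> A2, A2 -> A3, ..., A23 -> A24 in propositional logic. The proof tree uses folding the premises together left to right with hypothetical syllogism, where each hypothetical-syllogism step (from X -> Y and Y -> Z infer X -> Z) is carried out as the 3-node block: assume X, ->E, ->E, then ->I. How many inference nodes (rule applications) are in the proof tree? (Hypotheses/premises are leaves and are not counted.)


There are 23 premises in the chain. The first HS step combines premises 1 and 2; each further premise needs one more HS step.
So 23 premises require 23 - 1 = 22 hypothetical-syllogism steps.
Each HS step uses 3 inference nodes (->E, ->E, ->I).
22 * 3 = 66 total inference nodes.

66


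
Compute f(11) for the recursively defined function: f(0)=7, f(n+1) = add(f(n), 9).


f(0) = 7
f(1) = add(f(0), 9) = add(7, 9) = 16
f(2) = add(f(1), 9) = add(16, 9) = 25
f(3) = add(f(2), 9) = add(25, 9) = 34
f(4) = add(f(3), 9) = add(34, 9) = 43
f(5) = add(f(4), 9) = add(43, 9) = 52
f(6) = add(f(5), 9) = add(52, 9) = 61
f(7) = add(f(6), 9) = add(61, 9) = 70
f(8) = add(f(7), 9) = add(70, 9) = 79
f(9) = add(f(8), 9) = add(79, 9) = 88
f(10) = add(f(9), 9) = add(88, 9) = 97
f(11) = add(f(10), 9) = add(97, 9) = 106


106


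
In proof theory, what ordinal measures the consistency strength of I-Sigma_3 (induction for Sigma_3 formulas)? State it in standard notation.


The proof-theoretic ordinal of I-Sigma_3 (induction for Sigma_3 formulas) is a standard result in ordinal analysis.
This ordinal is the supremum of order types of primitive recursive well-orderings
that the theory can prove to be well-ordered.
For I-Sigma_3 (induction for Sigma_3 formulas), the proof-theoretic ordinal is omega^(omega^(omega^omega)).

omega^(omega^(omega^omega))


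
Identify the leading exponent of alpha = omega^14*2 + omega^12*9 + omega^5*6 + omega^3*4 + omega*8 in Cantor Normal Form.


CNF: omega^14*2 + omega^12*9 + omega^5*6 + omega^3*4 + omega*8
The leading term is omega^14*2, which has exponent 14.

14


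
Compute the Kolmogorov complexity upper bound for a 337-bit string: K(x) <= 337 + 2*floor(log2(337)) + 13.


floor(log2(337)) = 8
2 * 8 = 16
K(x) <= 337 + 16 + 13 = 366

366


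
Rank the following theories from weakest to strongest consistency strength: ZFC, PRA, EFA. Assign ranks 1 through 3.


Ordering by consistency strength:
1. EFA
2. PRA
3. ZFC


ZFC=3, PRA=2, EFA=1


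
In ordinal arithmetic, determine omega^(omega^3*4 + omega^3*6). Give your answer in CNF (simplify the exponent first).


omega^(omega^3*4 + omega^3*6):
Both terms of the exponent have the same exponent 3, so they merge: omega^3*4 + omega^3*6 = omega^3*(4+6) = omega^3*10.
omega raised to a CNF ordinal is a single CNF term: Result = omega^(omega^3*10)

omega^(omega^3*10)


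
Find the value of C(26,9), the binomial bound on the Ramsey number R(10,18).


R(10,18) <= C(10+18-2, 10-1) = C(26, 9)
C(26, 9) = 26! / (9! * 17!)
= 3124550

3124550


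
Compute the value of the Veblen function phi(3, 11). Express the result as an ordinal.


phi(3, 11):
phi(3, beta) = eta_beta (the beta-th eta number, fixed point of zeta).
phi(3, 11) = eta_11

eta_11


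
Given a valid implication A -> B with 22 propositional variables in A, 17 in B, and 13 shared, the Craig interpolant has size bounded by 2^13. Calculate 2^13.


Shared atoms = 13
Craig interpolant size bound = 2^13
= 8192

8192


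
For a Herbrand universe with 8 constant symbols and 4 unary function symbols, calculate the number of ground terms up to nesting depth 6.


Herbrand terms by depth:
Depth 0: 8 constants
Depth 1: 32 new terms (running total: 40)
Depth 2: 128 new terms (running total: 168)
Depth 3: 512 new terms (running total: 680)
Depth 4: 2048 new terms (running total: 2728)
Depth 5: 8192 new terms (running total: 10920)
Depth 6: 32768 new terms (running total: 43688)
Total distinct ground terms = 43688

43688


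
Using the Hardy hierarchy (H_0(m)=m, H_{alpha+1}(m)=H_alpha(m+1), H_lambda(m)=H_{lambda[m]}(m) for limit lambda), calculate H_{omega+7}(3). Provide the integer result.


H_{omega+7}(3):
Unwind the 7 successor steps: H_{omega+7}(3) = H_omega(3+7) = H_omega(10).
H_omega(m) = H_m(m) = m + m = 2m.
Result = 2 * 10 = 20

20


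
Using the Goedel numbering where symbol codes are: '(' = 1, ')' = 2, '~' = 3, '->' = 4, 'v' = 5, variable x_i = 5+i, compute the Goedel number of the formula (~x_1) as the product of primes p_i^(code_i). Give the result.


Formula: (~x_1)
Symbol codes: [1, 3, 6, 2]
Primes: [2, 3, 5, 7]
p_1^1 = 2^1 = 2
p_2^3 = 3^3 = 27
p_3^6 = 5^6 = 15625
p_4^2 = 7^2 = 49
Product = 41343750

41343750


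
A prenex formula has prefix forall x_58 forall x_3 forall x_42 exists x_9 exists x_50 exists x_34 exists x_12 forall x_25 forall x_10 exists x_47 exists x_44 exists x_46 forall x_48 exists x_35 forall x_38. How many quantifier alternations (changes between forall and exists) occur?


Walk the prefix and count type changes:
  position 1: forall -> forall
  position 2: forall -> forall
  position 3: forall -> exists <-- alternation
  position 4: exists -> exists
  position 5: exists -> exists
  position 6: exists -> exists
  position 7: exists -> forall <-- alternation
  position 8: forall -> forall
  position 9: forall -> exists <-- alternation
  position 10: exists -> exists
  position 11: exists -> exists
  position 12: exists -> forall <-- alternation
  position 13: forall -> exists <-- alternation
  position 14: exists -> forall <-- alternation
Total alternations = 6

6


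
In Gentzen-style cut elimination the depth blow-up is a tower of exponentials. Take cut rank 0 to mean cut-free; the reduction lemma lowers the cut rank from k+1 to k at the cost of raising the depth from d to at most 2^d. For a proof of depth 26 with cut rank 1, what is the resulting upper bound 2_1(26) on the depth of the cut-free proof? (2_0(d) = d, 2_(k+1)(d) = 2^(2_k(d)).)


Each rank reduction sends depth d to at most 2^d; cut rank r needs r reductions.
2_0(26) = 26
2_1(26) = 2^26 = 67108864
Cut-free depth bound = 67108864

67108864


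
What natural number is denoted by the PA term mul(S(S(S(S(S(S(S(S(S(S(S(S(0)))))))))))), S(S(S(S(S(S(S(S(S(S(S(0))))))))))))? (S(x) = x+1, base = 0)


mul(S^12(0), S^11(0)):
S^12(0) = 12
S^11(0) = 11
12 * 11 = 132

132


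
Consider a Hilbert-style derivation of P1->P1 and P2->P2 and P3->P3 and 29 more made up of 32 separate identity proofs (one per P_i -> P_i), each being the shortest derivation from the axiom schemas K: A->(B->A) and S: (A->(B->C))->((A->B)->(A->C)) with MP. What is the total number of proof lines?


The shortest proof of A->A from K and S in the Hilbert calculus has exactly 5 lines:
(1) K instance A->((A->A)->A), (2) S instance, (3) MP on 1,2, (4) K instance A->(A->A), (5) MP on 3,4.
For 32 independent identities: 32 * 5 = 160 lines total.

160


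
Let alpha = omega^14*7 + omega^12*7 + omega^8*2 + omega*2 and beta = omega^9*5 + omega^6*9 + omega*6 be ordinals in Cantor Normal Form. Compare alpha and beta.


Compare term by term from highest exponent:
alpha = omega^14*7 + omega^12*7 + omega^8*2 + omega*2
beta = omega^9*5 + omega^6*9 + omega*6
Term 1: alpha has omega^14*7, beta has omega^9*5
Term 2: alpha has omega^12*7, beta has omega^6*9
Term 3: alpha has omega^8*2, beta has omega^1*6
Term 4: alpha has omega^1*2, beta has omega^0*0
Result: alpha > beta

alpha > beta


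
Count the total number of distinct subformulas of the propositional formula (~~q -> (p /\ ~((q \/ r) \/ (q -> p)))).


Formula: (~~q -> (p /\ ~((q \/ r) \/ (q -> p))))
Subformulas found:
  1. q
  2. r
  3. p
  4. ~q
  5. ~~q
  6. (q \/ r)
  7. (q -> p)
  8. ((q \/ r) \/ (q -> p))
  9. ~((q \/ r) \/ (q -> p))
  10. (p /\ ~((q \/ r) \/ (q -> p)))
  11. (~~q -> (p /\ ~((q \/ r) \/ (q -> p))))
Total distinct subformulas = 11

11


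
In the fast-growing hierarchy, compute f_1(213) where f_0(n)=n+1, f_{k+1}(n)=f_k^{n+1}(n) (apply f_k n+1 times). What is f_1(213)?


f_1(213) = f_0^214(213)
f_0 adds 1 each time, applied 214 times.
f_1(213) = 213 + 214 = 427

427


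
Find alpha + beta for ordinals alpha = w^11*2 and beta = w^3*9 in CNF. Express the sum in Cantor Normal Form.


Ordinal addition w^11*2 + w^3*9:
Leading exponent of alpha (11) > leading exponent of beta (3).
Since alpha's term has higher exponent than beta's leading term,
the sum is simply alpha followed by beta.
Result = w^11*2 + w^3*9

w^11*2 + w^3*9


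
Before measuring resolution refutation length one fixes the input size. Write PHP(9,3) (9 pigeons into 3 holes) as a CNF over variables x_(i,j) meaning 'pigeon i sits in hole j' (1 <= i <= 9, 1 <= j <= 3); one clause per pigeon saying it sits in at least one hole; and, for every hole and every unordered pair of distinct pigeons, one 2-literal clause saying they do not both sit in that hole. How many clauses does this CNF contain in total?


PHP(9,3): 9 pigeons, 3 holes, 9*3 = 27 variables.
- pigeon clauses: one per pigeon -> 9 clauses
- hole clauses: 3 holes * C(9,2) = 3 * 36 -> 108 clauses
Total clauses = 9 + 108 = 117

117


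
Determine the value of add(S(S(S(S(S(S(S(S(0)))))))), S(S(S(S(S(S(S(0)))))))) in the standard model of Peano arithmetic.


add(S^8(0), S^7(0)):
S^8(0) = 8
S^7(0) = 7
8 + 7 = 15

15


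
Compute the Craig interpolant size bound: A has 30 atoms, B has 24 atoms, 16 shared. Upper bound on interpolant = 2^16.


Shared atoms = 16
Craig interpolant size bound = 2^16
= 65536

65536


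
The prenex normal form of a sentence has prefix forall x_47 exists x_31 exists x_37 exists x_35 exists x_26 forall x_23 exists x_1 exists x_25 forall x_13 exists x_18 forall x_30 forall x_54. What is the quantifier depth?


Quantifier prefix has 12 quantifier symbols.
Quantifier depth = 12

12


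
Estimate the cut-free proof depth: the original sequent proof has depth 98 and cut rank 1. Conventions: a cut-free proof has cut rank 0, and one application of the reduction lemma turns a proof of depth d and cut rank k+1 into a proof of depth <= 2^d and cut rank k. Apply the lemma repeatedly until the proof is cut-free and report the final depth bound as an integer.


Each rank reduction sends depth d to at most 2^d; cut rank r needs r reductions.
2_0(98) = 98
2_1(98) = 2^98 = 316912650057057350374175801344
Cut-free depth bound = 316912650057057350374175801344

316912650057057350374175801344


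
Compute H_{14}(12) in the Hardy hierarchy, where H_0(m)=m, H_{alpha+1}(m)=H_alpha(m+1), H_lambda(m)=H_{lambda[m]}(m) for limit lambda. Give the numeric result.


H_14(12):
For finite ordinals k, H_k(n) = n + k (each successor step adds 1).
H_14(12) = 12 + 14 = 26

26


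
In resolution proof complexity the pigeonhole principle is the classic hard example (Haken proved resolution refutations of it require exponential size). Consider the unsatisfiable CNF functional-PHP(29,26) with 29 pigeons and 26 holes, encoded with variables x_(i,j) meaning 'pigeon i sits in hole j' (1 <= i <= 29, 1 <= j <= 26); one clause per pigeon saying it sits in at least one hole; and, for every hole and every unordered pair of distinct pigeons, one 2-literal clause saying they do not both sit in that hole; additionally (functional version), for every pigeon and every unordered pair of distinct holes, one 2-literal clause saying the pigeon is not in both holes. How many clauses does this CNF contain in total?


functional-PHP(29,26): 29 pigeons, 26 holes, 29*26 = 754 variables.
- pigeon clauses: one per pigeon -> 29 clauses
- hole clauses: 26 holes * C(29,2) = 26 * 406 -> 10556 clauses
- functional clauses: 29 pigeons * C(26,2) = 29 * 325 -> 9425 clauses
Total clauses = 29 + 10556 + 9425 = 20010

20010


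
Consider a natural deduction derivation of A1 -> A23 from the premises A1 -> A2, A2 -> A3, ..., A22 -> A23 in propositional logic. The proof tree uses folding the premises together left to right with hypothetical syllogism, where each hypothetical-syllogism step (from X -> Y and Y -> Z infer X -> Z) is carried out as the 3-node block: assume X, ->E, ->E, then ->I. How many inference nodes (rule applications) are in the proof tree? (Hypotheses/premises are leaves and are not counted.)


There are 22 premises in the chain. The first HS step combines premises 1 and 2; each further premise needs one more HS step.
So 22 premises require 22 - 1 = 21 hypothetical-syllogism steps.
Each HS step uses 3 inference nodes (->E, ->E, ->I).
21 * 3 = 63 total inference nodes.

63


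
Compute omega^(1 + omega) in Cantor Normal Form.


omega^(1 + omega):
In ordinal addition a term is absorbed by a following term of strictly larger exponent: 0 < 1, so 1 + omega = omega.
omega raised to a CNF ordinal is a single CNF term: Result = omega^omega

omega^omega


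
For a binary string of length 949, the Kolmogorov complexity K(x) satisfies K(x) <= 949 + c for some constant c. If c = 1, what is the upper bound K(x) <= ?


K(x) <= |x| + c = 949 + 1 = 950

950


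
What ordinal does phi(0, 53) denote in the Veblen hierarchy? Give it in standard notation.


phi(0, 53):
phi(0, beta) = omega^beta by definition.
phi(0, 53) = omega^53

omega^53


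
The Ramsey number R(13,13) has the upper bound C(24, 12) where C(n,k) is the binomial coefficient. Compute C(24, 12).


R(13,13) <= C(13+13-2, 13-1) = C(24, 12)
C(24, 12) = 24! / (12! * 12!)
= 2704156

2704156


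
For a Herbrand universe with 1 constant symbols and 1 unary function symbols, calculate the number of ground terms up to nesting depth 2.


Herbrand terms by depth:
Depth 0: 1 constants
Depth 1: 1 new terms (running total: 2)
Depth 2: 1 new terms (running total: 3)
Total distinct ground terms = 3

3


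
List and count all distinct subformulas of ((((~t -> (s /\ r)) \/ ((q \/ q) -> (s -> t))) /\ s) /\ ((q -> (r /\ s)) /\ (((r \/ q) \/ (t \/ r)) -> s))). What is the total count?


Formula: ((((~t -> (s /\ r)) \/ ((q \/ q) -> (s -> t))) /\ s) /\ ((q -> (r /\ s)) /\ (((r \/ q) \/ (t \/ r)) -> s)))
Subformulas found:
  1. r
  2. q
  3. s
  4. t
  5. ~t
  6. (t \/ r)
  7. (s -> t)
  8. (s /\ r)
  9. (r \/ q)
  10. (r /\ s)
  11. (q \/ q)
  12. (q -> (r /\ s))
  13. (~t -> (s /\ r))
  14. ((q \/ q) -> (s -> t))
  15. ((r \/ q) \/ (t \/ r))
  16. (((r \/ q) \/ (t \/ r)) -> s)
  17. ((~t -> (s /\ r)) \/ ((q \/ q) -> (s -> t)))
  18. ((q -> (r /\ s)) /\ (((r \/ q) \/ (t \/ r)) -> s))
  19. (((~t -> (s /\ r)) \/ ((q \/ q) -> (s -> t))) /\ s)
  20. ((((~t -> (s /\ r)) \/ ((q \/ q) -> (s -> t))) /\ s) /\ ((q -> (r /\ s)) /\ (((r \/ q) \/ (t \/ r)) -> s)))
Total distinct subformulas = 20

20


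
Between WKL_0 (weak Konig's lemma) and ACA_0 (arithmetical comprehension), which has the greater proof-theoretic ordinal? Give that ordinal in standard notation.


Proof-theoretic ordinal of WKL_0 (weak Konig's lemma): omega^omega
Proof-theoretic ordinal of ACA_0 (arithmetical comprehension): epsilon_0
Comparing: omega^omega < epsilon_0.
The larger ordinal is epsilon_0 (from ACA_0 (arithmetical comprehension)).

epsilon_0


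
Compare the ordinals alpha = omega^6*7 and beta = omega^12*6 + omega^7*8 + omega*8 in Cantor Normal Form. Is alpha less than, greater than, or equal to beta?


Compare term by term from highest exponent:
alpha = omega^6*7
beta = omega^12*6 + omega^7*8 + omega*8
Term 1: alpha has omega^6*7, beta has omega^12*6
Term 2: alpha has omega^0*0, beta has omega^7*8
Term 3: alpha has omega^0*0, beta has omega^1*8
Result: alpha < beta

alpha < beta


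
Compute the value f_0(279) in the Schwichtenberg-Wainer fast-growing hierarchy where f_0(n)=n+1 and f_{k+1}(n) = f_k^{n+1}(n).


f_0(279) = 279 + 1 = 280

280


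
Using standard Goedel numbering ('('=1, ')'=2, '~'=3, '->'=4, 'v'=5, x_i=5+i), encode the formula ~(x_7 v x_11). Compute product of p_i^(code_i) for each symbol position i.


Formula: ~(x_7 v x_11)
Symbol codes: [3, 1, 12, 5, 16, 2]
Primes: [2, 3, 5, 7, 11, 13]
p_1^3 = 2^3 = 8
p_2^1 = 3^1 = 3
p_3^12 = 5^12 = 244140625
p_4^5 = 7^5 = 16807
p_5^16 = 11^16 = 45949729863572161
p_6^2 = 13^2 = 169
Product = 764735341166500109634744140625000

764735341166500109634744140625000


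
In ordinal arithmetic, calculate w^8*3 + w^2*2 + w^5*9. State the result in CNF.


Ordinal addition (w^8*3 + w^2*2) + w^5*9:
alpha's leading term has exponent 8 > beta's exponent 5, so it survives.
alpha's tail term has exponent 2 < beta's exponent 5, so it is absorbed by beta.
In ordinal addition, any term followed by a strictly larger-exponent term is absorbed.
Result = w^8*3 + w^5*9

w^8*3 + w^5*9


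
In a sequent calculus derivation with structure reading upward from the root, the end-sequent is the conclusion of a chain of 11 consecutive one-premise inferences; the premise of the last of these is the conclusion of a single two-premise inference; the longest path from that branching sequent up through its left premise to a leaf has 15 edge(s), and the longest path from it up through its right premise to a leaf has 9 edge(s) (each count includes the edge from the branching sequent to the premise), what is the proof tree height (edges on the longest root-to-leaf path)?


Longest path through the left premise: 15 edges (measured from the branching sequent)
Longest path through the right premise: 9 edges
Height of the subtree rooted at the branching sequent: max(15, 9) = 15
The branching sequent sits 11 edges above the root (the chain of one-premise inferences), so height = 15 + 11 = 26

26


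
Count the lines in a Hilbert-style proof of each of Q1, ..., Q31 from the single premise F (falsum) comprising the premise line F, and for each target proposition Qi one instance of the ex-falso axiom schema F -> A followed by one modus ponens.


Ex falso, line by line:
- 1 premise line (F)
- 31 targets, each needing 1 axiom instance (F -> Qi) + 1 MP = 2 lines: 2 * 31 = 62
Total = 1 + 62 = 63 lines.

63


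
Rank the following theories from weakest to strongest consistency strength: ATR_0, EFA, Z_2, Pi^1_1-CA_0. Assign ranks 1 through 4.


Ordering by consistency strength:
1. EFA
2. ATR_0
3. Pi^1_1-CA_0
4. Z_2


ATR_0=2, EFA=1, Z_2=4, Pi^1_1-CA_0=3


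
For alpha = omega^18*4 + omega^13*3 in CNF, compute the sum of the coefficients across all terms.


CNF: omega^18*4 + omega^13*3
Coefficients: 4 + 3 = 7

7


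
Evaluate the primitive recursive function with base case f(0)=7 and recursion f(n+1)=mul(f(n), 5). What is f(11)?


f(0) = 7
f(1) = mul(f(0), 5) = mul(7, 5) = 35
f(2) = mul(f(1), 5) = mul(35, 5) = 175
f(3) = mul(f(2), 5) = mul(175, 5) = 875
f(4) = mul(f(3), 5) = mul(875, 5) = 4375
f(5) = mul(f(4), 5) = mul(4375, 5) = 21875
f(6) = mul(f(5), 5) = mul(21875, 5) = 109375
f(7) = mul(f(6), 5) = mul(109375, 5) = 546875
f(8) = mul(f(7), 5) = mul(546875, 5) = 2734375
f(9) = mul(f(8), 5) = mul(2734375, 5) = 13671875
f(10) = mul(f(9), 5) = mul(13671875, 5) = 68359375
f(11) = mul(f(10), 5) = mul(68359375, 5) = 341796875


341796875


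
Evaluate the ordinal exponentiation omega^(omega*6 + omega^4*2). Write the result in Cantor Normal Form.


omega^(omega*6 + omega^4*2):
In ordinal addition a term is absorbed by a following term of strictly larger exponent: 1 < 4, so omega*6 + omega^4*2 = omega^4*2.
omega raised to a CNF ordinal is a single CNF term: Result = omega^(omega^4*2)

omega^(omega^4*2)


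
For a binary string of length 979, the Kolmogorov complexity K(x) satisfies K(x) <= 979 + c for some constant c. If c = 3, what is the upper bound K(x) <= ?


K(x) <= |x| + c = 979 + 3 = 982

982


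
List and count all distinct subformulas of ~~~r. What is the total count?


Formula: ~~~r
Subformulas found:
  1. r
  2. ~r
  3. ~~r
  4. ~~~r
Total distinct subformulas = 4

4


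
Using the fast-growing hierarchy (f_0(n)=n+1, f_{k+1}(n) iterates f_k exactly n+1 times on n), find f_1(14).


f_1(14) = f_0^15(14)
f_0 adds 1 each time, applied 15 times.
f_1(14) = 14 + 15 = 29

29


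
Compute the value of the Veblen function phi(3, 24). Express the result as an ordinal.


phi(3, 24):
phi(3, beta) = eta_beta (the beta-th eta number, fixed point of zeta).
phi(3, 24) = eta_24

eta_24


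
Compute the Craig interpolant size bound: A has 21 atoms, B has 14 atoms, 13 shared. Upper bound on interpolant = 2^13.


Shared atoms = 13
Craig interpolant size bound = 2^13
= 8192

8192


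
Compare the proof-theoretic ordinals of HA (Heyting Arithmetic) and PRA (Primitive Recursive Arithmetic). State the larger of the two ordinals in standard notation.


Proof-theoretic ordinal of HA (Heyting Arithmetic): epsilon_0
Proof-theoretic ordinal of PRA (Primitive Recursive Arithmetic): omega^omega
Comparing: omega^omega < epsilon_0.
The larger ordinal is epsilon_0 (from HA (Heyting Arithmetic)).

epsilon_0


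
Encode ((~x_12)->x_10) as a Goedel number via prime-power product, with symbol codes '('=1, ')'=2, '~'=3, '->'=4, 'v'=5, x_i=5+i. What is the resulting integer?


Formula: ((~x_12)->x_10)
Symbol codes: [1, 1, 3, 17, 2, 4, 15, 2]
Primes: [2, 3, 5, 7, 11, 13, 17, 19]
p_1^1 = 2^1 = 2
p_2^1 = 3^1 = 3
p_3^3 = 5^3 = 125
p_4^17 = 7^17 = 232630513987207
p_5^2 = 11^2 = 121
p_6^4 = 13^4 = 28561
p_7^15 = 17^15 = 2862423051509815793
p_8^2 = 19^2 = 361
Product = 623056951377034489342815232480512700866893250

623056951377034489342815232480512700866893250


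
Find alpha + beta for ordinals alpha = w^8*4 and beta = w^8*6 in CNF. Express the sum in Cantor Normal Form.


Ordinal addition w^8*4 + w^8*6:
Both terms have the same exponent 8.
w^e*c + w^e*d = w^e*(c+d).
Result = w^8*(4+6) = w^8*10

w^8*10


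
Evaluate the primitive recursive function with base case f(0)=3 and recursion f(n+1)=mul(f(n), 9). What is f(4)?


f(0) = 3
f(1) = mul(f(0), 9) = mul(3, 9) = 27
f(2) = mul(f(1), 9) = mul(27, 9) = 243
f(3) = mul(f(2), 9) = mul(243, 9) = 2187
f(4) = mul(f(3), 9) = mul(2187, 9) = 19683


19683


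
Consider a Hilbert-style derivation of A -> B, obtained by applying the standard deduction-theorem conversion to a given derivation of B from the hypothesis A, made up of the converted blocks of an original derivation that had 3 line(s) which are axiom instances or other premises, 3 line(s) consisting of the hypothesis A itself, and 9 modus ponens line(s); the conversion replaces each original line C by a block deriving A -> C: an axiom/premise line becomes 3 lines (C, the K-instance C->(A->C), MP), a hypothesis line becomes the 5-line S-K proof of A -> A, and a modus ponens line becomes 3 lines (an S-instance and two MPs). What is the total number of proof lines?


Deduction-theorem conversion, block by block:
- 3 axiom/premise lines -> 3 lines each = 9
- 3 hypothesis lines -> 5 lines each (identity proof A->A) = 15
- 9 MP lines -> 3 lines each (S-instance, MP, MP) = 27
Total = 9 + 15 + 27 = 51 lines.

51


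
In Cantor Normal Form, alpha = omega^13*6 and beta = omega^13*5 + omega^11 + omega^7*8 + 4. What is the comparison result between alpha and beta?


Compare term by term from highest exponent:
alpha = omega^13*6
beta = omega^13*5 + omega^11 + omega^7*8 + 4
Term 1: alpha has omega^13*6, beta has omega^13*5
Term 2: alpha has omega^0*0, beta has omega^11*1
Term 3: alpha has omega^0*0, beta has omega^7*8
Term 4: alpha has omega^0*0, beta has omega^0*4
Result: alpha > beta

alpha > beta


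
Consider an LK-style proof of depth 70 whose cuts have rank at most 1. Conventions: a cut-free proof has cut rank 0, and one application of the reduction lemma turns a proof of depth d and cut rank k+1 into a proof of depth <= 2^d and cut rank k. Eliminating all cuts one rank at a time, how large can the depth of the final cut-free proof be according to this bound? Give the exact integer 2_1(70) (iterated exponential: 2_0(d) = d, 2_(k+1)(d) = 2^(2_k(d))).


Each rank reduction sends depth d to at most 2^d; cut rank r needs r reductions.
2_0(70) = 70
2_1(70) = 2^70 = 1180591620717411303424
Cut-free depth bound = 1180591620717411303424

1180591620717411303424
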